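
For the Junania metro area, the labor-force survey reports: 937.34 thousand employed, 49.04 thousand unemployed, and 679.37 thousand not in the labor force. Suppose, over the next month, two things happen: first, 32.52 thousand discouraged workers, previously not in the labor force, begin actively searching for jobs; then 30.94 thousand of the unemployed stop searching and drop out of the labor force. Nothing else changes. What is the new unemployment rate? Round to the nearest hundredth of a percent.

Initially, labor force = 937.34 + 49.04 = 986.38 thousand, so u = 49.04/986.38 = 4.97%.
After the first change, unemployed and labor force both rise by 32.52 → E = 937.34, U = 81.56, labor force = 1,018.90 thousand.
After the second change, unemployed and labor force both fall by 30.94 → E = 937.34, U = 50.62, labor force = 987.96 thousand.
New unemployment rate = 50.62 / 987.96 = 5.12%.

New unemployment rate ≈ 5.12%.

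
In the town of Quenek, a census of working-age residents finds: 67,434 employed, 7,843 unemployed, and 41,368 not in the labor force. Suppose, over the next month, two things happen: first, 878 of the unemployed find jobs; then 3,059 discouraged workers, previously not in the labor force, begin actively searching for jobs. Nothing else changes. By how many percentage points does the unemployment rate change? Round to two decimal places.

The unemployment rate changes by +2.38 percentage points.

Initially, labor force = 67,434 + 7,843 = 75,277, so u = 7,843/75,277 = 10.42%.
After the first change, unemployed falls and employed rises by 878; labor force unchanged → E = 68,312, U = 6,965, labor force = 75,277.
After the second change, unemployed and labor force both rise by 3,059 → E = 68,312, U = 10,024, labor force = 78,336.
New unemployment rate = 10,024 / 78,336 = 12.80%.
Change = 12.80% − 10.42% = +2.38 percentage points.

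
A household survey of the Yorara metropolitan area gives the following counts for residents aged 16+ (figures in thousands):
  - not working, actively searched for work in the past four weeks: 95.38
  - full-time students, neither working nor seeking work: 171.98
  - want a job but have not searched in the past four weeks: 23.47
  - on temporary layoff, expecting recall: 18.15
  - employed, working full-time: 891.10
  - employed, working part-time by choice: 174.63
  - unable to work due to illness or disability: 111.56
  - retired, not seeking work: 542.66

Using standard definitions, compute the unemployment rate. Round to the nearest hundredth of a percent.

Employed = 891.10 + 174.63 = 1,065.73 thousand.
Unemployed = 95.38 + 18.15 = 113.53 thousand (jobless and actively searching, or on temporary layoff).
Labor force = 1,065.73 + 113.53 = 1,179.26 thousand.
Unemployment rate = 113.53 / 1,179.26 = 9.63%.

Unemployment rate ≈ 9.63%.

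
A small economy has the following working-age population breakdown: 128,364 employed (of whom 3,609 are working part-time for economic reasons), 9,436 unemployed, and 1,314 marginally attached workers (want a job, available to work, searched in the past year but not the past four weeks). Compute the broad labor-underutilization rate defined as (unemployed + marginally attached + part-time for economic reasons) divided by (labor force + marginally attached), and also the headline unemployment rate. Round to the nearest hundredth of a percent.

Broad underutilization rate ≈ 10.32%; headline unemployment rate ≈ 6.85%.

Labor force = 128,364 + 9,436 = 137,800.
Numerator = 9,436 + 1,314 + 3,609 = 14,359.
Denominator = 137,800 + 1,314 = 139,114.
Broad rate = 14,359 / 139,114 = 10.32%.
Headline unemployment rate = 9,436 / 137,800 = 6.85%.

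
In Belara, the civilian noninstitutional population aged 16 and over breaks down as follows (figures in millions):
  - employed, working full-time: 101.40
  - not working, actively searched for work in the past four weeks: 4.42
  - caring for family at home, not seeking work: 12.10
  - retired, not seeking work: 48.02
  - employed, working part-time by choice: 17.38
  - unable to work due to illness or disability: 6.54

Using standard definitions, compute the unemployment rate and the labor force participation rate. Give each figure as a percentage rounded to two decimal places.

Unemployment rate ≈ 3.59%; labor force participation rate ≈ 64.89%.

Employed = 101.40 + 17.38 = 118.78 million.
Unemployed = 4.42 million.
Labor force = 118.78 + 4.42 = 123.20 million.
Not in labor force = 12.10 + 48.02 + 6.54 = 66.66 million (those not working and not actively searching are outside the labor force).
Civilian working-age population = 123.20 + 66.66 = 189.86 million.
Unemployment rate = 4.42 / 123.20 = 3.59%.
Labor force participation rate = 123.20 / 189.86 = 64.89%.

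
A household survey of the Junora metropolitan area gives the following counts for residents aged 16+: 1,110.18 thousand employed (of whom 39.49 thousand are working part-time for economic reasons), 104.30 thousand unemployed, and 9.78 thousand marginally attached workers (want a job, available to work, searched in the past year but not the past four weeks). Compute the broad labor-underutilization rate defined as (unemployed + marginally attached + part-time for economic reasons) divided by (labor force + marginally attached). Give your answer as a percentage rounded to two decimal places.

Labor force = 1,110.18 + 104.30 = 1,214.48 thousand.
Numerator = 104.30 + 9.78 + 39.49 = 153.57 thousand.
Denominator = 1,214.48 + 9.78 = 1,224.26 thousand.
Broad rate = 153.57 / 1,224.26 = 12.54%.

Broad underutilization rate ≈ 12.54%.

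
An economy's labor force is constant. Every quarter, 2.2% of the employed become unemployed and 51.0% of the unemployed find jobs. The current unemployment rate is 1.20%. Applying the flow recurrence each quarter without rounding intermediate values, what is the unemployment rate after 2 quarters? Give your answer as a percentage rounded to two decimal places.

Unemployment rate after two quarters ≈ 3.49%.

With a fixed labor force, u_{t+1} = u_t + s·(1−u_t) − f·u_t = u_t·(1−s−f) + s.
Here 1−s−f = 0.468 and s = 0.022.
u_1 = 0.012000 × 0.468 + 0.022 = 0.027616.
u_2 = 0.027616 × 0.468 + 0.022 = 0.034924.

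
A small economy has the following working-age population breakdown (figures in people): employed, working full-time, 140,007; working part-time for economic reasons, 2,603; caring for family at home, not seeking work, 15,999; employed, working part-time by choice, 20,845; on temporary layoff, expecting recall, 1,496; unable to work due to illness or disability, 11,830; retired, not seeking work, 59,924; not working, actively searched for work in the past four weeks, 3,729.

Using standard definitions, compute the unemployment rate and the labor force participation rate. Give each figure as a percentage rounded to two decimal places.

Employed = 140,007 + 2,603 + 20,845 = 163,455 (anyone who worked, including part-time for economic reasons, counts as employed).
Unemployed = 1,496 + 3,729 = 5,225 (jobless and actively searching, or on temporary layoff).
Labor force = 163,455 + 5,225 = 168,680.
Not in labor force = 15,999 + 11,830 + 59,924 = 87,753 (those not working and not actively searching are outside the labor force).
Civilian working-age population = 168,680 + 87,753 = 256,433.
Unemployment rate = 5,225 / 168,680 = 3.10%.
Labor force participation rate = 168,680 / 256,433 = 65.78%.

Unemployment rate ≈ 3.10%; labor force participation rate ≈ 65.78%.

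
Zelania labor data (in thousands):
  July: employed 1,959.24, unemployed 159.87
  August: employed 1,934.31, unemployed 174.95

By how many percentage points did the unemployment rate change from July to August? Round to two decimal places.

The unemployment rate changed by +0.75 percentage points.

July: labor force = 1,959.24 + 159.87 = 2,119.11; u = 159.87/2,119.11 = 7.54%.
August: labor force = 1,934.31 + 174.95 = 2,109.26; u = 174.95/2,109.26 = 8.29%.
Change = 8.29% − 7.54% = +0.75 pp.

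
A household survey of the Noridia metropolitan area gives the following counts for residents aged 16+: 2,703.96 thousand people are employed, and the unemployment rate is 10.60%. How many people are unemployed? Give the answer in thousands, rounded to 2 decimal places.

About 320.60 thousand are unemployed.

Let U be the number unemployed. The labor force is E + U, and U/(E+U) = 0.1060.
So U = 0.1060 × 2,703.96 / (1 − 0.1060) = 286.6198 / 0.8940 ≈ 320.60 thousand.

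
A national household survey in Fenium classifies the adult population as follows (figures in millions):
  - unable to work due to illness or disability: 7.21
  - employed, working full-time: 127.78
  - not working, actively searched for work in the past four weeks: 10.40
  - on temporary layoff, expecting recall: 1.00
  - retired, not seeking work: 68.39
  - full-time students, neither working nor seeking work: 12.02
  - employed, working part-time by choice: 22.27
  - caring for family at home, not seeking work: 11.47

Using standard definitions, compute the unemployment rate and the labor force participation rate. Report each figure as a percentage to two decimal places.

Unemployment rate ≈ 7.06%; labor force participation rate ≈ 61.97%.

Employed = 127.78 + 22.27 = 150.05 million.
Unemployed = 10.40 + 1.00 = 11.40 million (jobless and actively searching, or on temporary layoff).
Labor force = 150.05 + 11.40 = 161.45 million.
Not in labor force = 7.21 + 68.39 + 12.02 + 11.47 = 99.09 million (those not working and not actively searching are outside the labor force).
Civilian working-age population = 161.45 + 99.09 = 260.54 million.
Unemployment rate = 11.40 / 161.45 = 7.06%.
Labor force participation rate = 161.45 / 260.54 = 61.97%.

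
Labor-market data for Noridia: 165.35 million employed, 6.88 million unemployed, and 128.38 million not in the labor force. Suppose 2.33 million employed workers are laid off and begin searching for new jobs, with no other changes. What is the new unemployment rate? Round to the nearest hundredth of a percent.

New unemployment rate ≈ 5.35%.

Initially, labor force = 165.35 + 6.88 = 172.23 million, so u = 6.88/172.23 = 3.99%.
After the change, employed falls and unemployed rises by 2.33; labor force unchanged → E = 163.02, U = 9.21, labor force = 172.23 million.
New unemployment rate = 9.21 / 172.23 = 5.35%.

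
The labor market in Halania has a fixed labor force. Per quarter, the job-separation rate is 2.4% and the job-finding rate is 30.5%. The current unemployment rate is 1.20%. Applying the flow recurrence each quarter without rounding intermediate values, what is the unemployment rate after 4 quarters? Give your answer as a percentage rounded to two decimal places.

Unemployment rate after four quarters ≈ 6.06%.

With a fixed labor force, u_{t+1} = u_t + s·(1−u_t) − f·u_t = u_t·(1−s−f) + s.
Here 1−s−f = 0.671 and s = 0.024.
u_1 = 0.012000 × 0.671 + 0.024 = 0.032052.
u_2 = 0.032052 × 0.671 + 0.024 = 0.045507.
u_3 = 0.045507 × 0.671 + 0.024 = 0.054535.
u_4 = 0.054535 × 0.671 + 0.024 = 0.060593.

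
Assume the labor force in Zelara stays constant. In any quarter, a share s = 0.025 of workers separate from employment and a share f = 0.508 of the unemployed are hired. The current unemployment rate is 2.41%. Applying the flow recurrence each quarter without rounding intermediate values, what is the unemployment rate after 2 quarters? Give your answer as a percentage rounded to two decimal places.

Unemployment rate after two quarters ≈ 4.19%.

With a fixed labor force, u_{t+1} = u_t + s·(1−u_t) − f·u_t = u_t·(1−s−f) + s.
Here 1−s−f = 0.467 and s = 0.025.
u_1 = 0.024100 × 0.467 + 0.025 = 0.036255.
u_2 = 0.036255 × 0.467 + 0.025 = 0.041931.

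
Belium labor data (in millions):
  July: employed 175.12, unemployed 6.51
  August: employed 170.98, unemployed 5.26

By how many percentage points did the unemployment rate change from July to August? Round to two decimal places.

The unemployment rate changed by −0.60 percentage points.

July: labor force = 175.12 + 6.51 = 181.63; u = 6.51/181.63 = 3.58%.
August: labor force = 170.98 + 5.26 = 176.24; u = 5.26/176.24 = 2.98%.
Change = 2.98% − 3.58% = −0.60 pp.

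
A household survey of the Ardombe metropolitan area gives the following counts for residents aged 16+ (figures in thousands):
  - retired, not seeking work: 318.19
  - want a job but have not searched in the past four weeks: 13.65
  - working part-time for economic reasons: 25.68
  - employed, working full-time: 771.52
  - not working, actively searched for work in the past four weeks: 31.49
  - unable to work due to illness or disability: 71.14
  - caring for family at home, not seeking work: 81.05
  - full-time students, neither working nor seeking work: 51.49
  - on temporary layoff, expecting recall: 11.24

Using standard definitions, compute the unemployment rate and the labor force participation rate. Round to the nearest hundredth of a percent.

Employed = 25.68 + 771.52 = 797.20 thousand (anyone who worked, including part-time for economic reasons, counts as employed).
Unemployed = 31.49 + 11.24 = 42.73 thousand (jobless and actively searching, or on temporary layoff).
Labor force = 797.20 + 42.73 = 839.93 thousand.
Not in labor force = 318.19 + 13.65 + 71.14 + 81.05 + 51.49 = 535.52 thousand (those not working and not actively searching are outside the labor force — including those who want a job but have given up searching).
Civilian working-age population = 839.93 + 535.52 = 1,375.45 thousand.
Unemployment rate = 42.73 / 839.93 = 5.09%.
Labor force participation rate = 839.93 / 1,375.45 = 61.07%.

Unemployment rate ≈ 5.09%; labor force participation rate ≈ 61.07%.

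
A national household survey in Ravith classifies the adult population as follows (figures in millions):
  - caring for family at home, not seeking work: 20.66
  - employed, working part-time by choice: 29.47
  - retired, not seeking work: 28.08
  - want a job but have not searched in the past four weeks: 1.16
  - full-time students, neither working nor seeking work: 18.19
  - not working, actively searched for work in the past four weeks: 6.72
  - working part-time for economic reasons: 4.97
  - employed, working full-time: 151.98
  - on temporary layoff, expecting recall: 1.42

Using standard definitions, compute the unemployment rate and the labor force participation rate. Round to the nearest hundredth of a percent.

Unemployment rate ≈ 4.18%; labor force participation rate ≈ 74.08%.

Employed = 29.47 + 4.97 + 151.98 = 186.42 million (anyone who worked, including part-time for economic reasons, counts as employed).
Unemployed = 6.72 + 1.42 = 8.14 million (jobless and actively searching, or on temporary layoff).
Labor force = 186.42 + 8.14 = 194.56 million.
Not in labor force = 20.66 + 28.08 + 1.16 + 18.19 = 68.09 million (those not working and not actively searching are outside the labor force — including those who want a job but have given up searching).
Civilian working-age population = 194.56 + 68.09 = 262.65 million.
Unemployment rate = 8.14 / 194.56 = 4.18%.
Labor force participation rate = 194.56 / 262.65 = 74.08%.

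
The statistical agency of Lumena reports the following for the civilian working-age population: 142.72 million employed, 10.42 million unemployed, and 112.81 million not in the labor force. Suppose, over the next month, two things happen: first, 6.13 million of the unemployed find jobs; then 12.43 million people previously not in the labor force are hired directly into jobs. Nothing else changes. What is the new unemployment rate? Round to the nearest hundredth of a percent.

Initially, labor force = 142.72 + 10.42 = 153.14 million, so u = 10.42/153.14 = 6.80%.
After the first change, unemployed falls and employed rises by 6.13; labor force unchanged → E = 148.85, U = 4.29, labor force = 153.14 million.
After the second change, employed and labor force both rise by 12.43; unemployed unchanged → E = 161.28, U = 4.29, labor force = 165.57 million.
New unemployment rate = 4.29 / 165.57 = 2.59%.

New unemployment rate ≈ 2.59%.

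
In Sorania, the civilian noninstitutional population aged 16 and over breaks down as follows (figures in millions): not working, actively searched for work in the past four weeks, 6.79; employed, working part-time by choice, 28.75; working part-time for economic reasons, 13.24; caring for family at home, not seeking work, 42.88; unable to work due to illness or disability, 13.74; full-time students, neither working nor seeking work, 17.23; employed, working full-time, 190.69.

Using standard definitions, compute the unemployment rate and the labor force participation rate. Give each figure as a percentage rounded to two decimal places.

Employed = 28.75 + 13.24 + 190.69 = 232.68 million (anyone who worked, including part-time for economic reasons, counts as employed).
Unemployed = 6.79 million.
Labor force = 232.68 + 6.79 = 239.47 million.
Not in labor force = 42.88 + 13.74 + 17.23 = 73.85 million (those not working and not actively searching are outside the labor force).
Civilian working-age population = 239.47 + 73.85 = 313.32 million.
Unemployment rate = 6.79 / 239.47 = 2.84%.
Labor force participation rate = 239.47 / 313.32 = 76.43%.

Unemployment rate ≈ 2.84%; labor force participation rate ≈ 76.43%.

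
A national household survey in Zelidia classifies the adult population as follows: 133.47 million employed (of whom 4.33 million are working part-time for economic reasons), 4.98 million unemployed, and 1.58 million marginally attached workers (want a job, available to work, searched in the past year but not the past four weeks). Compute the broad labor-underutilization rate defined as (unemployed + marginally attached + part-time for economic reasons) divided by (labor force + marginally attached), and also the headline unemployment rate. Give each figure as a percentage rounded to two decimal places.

Labor force = 133.47 + 4.98 = 138.45 million.
Numerator = 4.98 + 1.58 + 4.33 = 10.89 million.
Denominator = 138.45 + 1.58 = 140.03 million.
Broad rate = 10.89 / 140.03 = 7.78%.
Headline unemployment rate = 4.98 / 138.45 = 3.60%.

Broad underutilization rate ≈ 7.78%; headline unemployment rate ≈ 3.60%.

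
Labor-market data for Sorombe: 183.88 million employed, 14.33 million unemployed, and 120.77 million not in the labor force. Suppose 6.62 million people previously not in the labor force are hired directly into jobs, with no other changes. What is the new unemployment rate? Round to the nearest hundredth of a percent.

Initially, labor force = 183.88 + 14.33 = 198.21 million, so u = 14.33/198.21 = 7.23%.
After the change, employed and labor force both rise by 6.62; unemployed unchanged → E = 190.50, U = 14.33, labor force = 204.83 million.
New unemployment rate = 14.33 / 204.83 = 7.00%.

New unemployment rate ≈ 7.00%.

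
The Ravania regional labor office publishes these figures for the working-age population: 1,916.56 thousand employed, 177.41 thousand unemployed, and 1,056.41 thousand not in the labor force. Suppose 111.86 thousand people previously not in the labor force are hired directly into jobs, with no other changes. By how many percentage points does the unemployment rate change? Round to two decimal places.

Initially, labor force = 1,916.56 + 177.41 = 2,093.97 thousand, so u = 177.41/2,093.97 = 8.47%.
After the change, employed and labor force both rise by 111.86; unemployed unchanged → E = 2,028.42, U = 177.41, labor force = 2,205.83 thousand.
New unemployment rate = 177.41 / 2,205.83 = 8.04%.
Change = 8.04% − 8.47% = −0.43 percentage points.

The unemployment rate changes by −0.43 percentage points.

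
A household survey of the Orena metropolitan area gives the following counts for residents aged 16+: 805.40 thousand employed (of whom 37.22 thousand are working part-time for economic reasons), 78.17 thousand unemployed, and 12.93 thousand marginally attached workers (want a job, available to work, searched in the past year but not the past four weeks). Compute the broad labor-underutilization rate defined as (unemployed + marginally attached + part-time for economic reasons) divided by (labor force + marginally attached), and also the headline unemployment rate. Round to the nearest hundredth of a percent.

Labor force = 805.40 + 78.17 = 883.57 thousand.
Numerator = 78.17 + 12.93 + 37.22 = 128.32 thousand.
Denominator = 883.57 + 12.93 = 896.50 thousand.
Broad rate = 128.32 / 896.50 = 14.31%.
Headline unemployment rate = 78.17 / 883.57 = 8.85%.

Broad underutilization rate ≈ 14.31%; headline unemployment rate ≈ 8.85%.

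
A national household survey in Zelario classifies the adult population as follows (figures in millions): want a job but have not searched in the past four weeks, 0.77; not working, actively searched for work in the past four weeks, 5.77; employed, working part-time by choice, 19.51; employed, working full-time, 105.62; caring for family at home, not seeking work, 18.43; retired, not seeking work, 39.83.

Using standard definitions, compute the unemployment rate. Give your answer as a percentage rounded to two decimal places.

Employed = 19.51 + 105.62 = 125.13 million.
Unemployed = 5.77 million.
Labor force = 125.13 + 5.77 = 130.90 million.
Unemployment rate = 5.77 / 130.90 = 4.41%.

Unemployment rate ≈ 4.41%.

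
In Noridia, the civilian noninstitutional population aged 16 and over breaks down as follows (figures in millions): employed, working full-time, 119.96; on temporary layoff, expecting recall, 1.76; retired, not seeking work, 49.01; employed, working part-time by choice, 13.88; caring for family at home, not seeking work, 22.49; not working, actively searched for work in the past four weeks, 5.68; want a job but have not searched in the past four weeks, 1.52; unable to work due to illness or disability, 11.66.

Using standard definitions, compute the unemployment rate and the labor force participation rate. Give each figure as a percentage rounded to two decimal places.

Unemployment rate ≈ 5.27%; labor force participation rate ≈ 62.52%.

Employed = 119.96 + 13.88 = 133.84 million.
Unemployed = 1.76 + 5.68 = 7.44 million (jobless and actively searching, or on temporary layoff).
Labor force = 133.84 + 7.44 = 141.28 million.
Not in labor force = 49.01 + 22.49 + 1.52 + 11.66 = 84.68 million (those not working and not actively searching are outside the labor force — including those who want a job but have given up searching).
Civilian working-age population = 141.28 + 84.68 = 225.96 million.
Unemployment rate = 7.44 / 141.28 = 5.27%.
Labor force participation rate = 141.28 / 225.96 = 62.52%.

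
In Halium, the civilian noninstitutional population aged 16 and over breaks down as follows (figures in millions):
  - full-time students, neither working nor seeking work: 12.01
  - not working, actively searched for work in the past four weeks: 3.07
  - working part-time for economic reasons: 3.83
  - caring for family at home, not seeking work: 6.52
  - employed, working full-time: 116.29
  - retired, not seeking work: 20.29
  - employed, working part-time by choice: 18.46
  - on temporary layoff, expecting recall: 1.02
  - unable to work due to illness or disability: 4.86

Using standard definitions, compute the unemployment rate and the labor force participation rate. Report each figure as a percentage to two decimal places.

Employed = 3.83 + 116.29 + 18.46 = 138.58 million (anyone who worked, including part-time for economic reasons, counts as employed).
Unemployed = 3.07 + 1.02 = 4.09 million (jobless and actively searching, or on temporary layoff).
Labor force = 138.58 + 4.09 = 142.67 million.
Not in labor force = 12.01 + 6.52 + 20.29 + 4.86 = 43.68 million (those not working and not actively searching are outside the labor force).
Civilian working-age population = 142.67 + 43.68 = 186.35 million.
Unemployment rate = 4.09 / 142.67 = 2.87%.
Labor force participation rate = 142.67 / 186.35 = 76.56%.

Unemployment rate ≈ 2.87%; labor force participation rate ≈ 76.56%.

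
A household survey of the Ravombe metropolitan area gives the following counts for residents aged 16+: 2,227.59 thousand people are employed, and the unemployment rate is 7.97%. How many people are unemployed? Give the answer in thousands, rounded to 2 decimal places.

About 192.91 thousand are unemployed.

Let U be the number unemployed. The labor force is E + U, and U/(E+U) = 0.0797.
So U = 0.0797 × 2,227.59 / (1 − 0.0797) = 177.5389 / 0.9203 ≈ 192.91 thousand.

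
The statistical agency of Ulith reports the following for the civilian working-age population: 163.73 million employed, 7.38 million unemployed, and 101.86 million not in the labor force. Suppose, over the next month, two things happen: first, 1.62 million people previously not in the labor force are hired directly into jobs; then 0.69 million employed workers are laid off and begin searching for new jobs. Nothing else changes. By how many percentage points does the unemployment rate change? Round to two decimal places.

Initially, labor force = 163.73 + 7.38 = 171.11 million, so u = 7.38/171.11 = 4.31%.
After the first change, employed and labor force both rise by 1.62; unemployed unchanged → E = 165.35, U = 7.38, labor force = 172.73 million.
After the second change, employed falls and unemployed rises by 0.69; labor force unchanged → E = 164.66, U = 8.07, labor force = 172.73 million.
New unemployment rate = 8.07 / 172.73 = 4.67%.
Change = 4.67% − 4.31% = +0.36 percentage points.

The unemployment rate changes by +0.36 percentage points.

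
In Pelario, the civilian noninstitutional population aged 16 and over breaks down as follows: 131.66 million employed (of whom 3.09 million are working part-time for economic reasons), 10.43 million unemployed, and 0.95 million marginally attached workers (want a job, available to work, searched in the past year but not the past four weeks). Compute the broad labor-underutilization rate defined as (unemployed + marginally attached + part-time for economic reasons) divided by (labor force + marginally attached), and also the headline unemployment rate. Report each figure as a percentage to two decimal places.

Labor force = 131.66 + 10.43 = 142.09 million.
Numerator = 10.43 + 0.95 + 3.09 = 14.47 million.
Denominator = 142.09 + 0.95 = 143.04 million.
Broad rate = 14.47 / 143.04 = 10.12%.
Headline unemployment rate = 10.43 / 142.09 = 7.34%.

Broad underutilization rate ≈ 10.12%; headline unemployment rate ≈ 7.34%.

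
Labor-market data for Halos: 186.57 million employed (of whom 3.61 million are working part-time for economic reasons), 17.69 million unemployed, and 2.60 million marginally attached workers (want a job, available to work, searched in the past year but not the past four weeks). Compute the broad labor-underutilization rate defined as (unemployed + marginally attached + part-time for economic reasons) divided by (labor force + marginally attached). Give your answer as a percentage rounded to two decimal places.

Broad underutilization rate ≈ 11.55%.

Labor force = 186.57 + 17.69 = 204.26 million.
Numerator = 17.69 + 2.60 + 3.61 = 23.90 million.
Denominator = 204.26 + 2.60 = 206.86 million.
Broad rate = 23.90 / 206.86 = 11.55%.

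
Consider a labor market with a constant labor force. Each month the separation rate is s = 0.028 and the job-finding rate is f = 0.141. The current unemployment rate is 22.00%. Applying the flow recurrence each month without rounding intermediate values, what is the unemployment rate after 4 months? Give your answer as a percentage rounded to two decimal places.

Unemployment rate after four months ≈ 19.16%.

With a fixed labor force, u_{t+1} = u_t + s·(1−u_t) − f·u_t = u_t·(1−s−f) + s.
Here 1−s−f = 0.831 and s = 0.028.
u_1 = 0.220000 × 0.831 + 0.028 = 0.210820.
u_2 = 0.210820 × 0.831 + 0.028 = 0.203191.
u_3 = 0.203191 × 0.831 + 0.028 = 0.196852.
u_4 = 0.196852 × 0.831 + 0.028 = 0.191584.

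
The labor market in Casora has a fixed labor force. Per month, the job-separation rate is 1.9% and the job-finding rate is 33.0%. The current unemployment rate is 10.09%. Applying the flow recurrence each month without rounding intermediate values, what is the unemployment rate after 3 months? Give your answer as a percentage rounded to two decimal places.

Unemployment rate after three months ≈ 6.73%.

With a fixed labor force, u_{t+1} = u_t + s·(1−u_t) − f·u_t = u_t·(1−s−f) + s.
Here 1−s−f = 0.651 and s = 0.019.
u_1 = 0.100900 × 0.651 + 0.019 = 0.084686.
u_2 = 0.084686 × 0.651 + 0.019 = 0.074131.
u_3 = 0.074131 × 0.651 + 0.019 = 0.067259.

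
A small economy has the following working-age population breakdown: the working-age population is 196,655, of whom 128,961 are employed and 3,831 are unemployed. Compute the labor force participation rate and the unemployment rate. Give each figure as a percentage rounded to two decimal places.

Labor force participation rate ≈ 67.53%; unemployment rate ≈ 2.88%.

Labor force = employed + unemployed = 128,961 + 3,831 = 132,792.
Unemployment rate = 3,831 / 132,792 = 2.88%.
Labor force participation rate = 132,792 / 196,655 = 67.53%.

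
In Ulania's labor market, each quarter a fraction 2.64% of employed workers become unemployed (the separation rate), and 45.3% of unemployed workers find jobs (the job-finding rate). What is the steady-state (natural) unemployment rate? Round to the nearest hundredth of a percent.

Steady-state unemployment rate ≈ 5.51%.

At steady state the flows balance: s·E = f·U, so U/(E+U) = s/(s+f).
u* = 2.64 / (2.64 + 45.3) = 2.64 / 47.94 = 5.51%.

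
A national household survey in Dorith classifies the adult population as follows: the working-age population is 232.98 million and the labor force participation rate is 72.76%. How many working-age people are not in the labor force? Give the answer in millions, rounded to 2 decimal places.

About 63.46 million are not in the labor force.

Share not in the labor force = 1 − 0.7276 = 0.2724.
Not in labor force = 0.2724 × 232.98 ≈ 63.46 million.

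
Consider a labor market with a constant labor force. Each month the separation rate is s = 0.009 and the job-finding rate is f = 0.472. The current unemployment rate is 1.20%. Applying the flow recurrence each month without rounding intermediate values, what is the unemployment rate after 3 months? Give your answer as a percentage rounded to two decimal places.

With a fixed labor force, u_{t+1} = u_t + s·(1−u_t) − f·u_t = u_t·(1−s−f) + s.
Here 1−s−f = 0.519 and s = 0.009.
u_1 = 0.012000 × 0.519 + 0.009 = 0.015228.
u_2 = 0.015228 × 0.519 + 0.009 = 0.016903.
u_3 = 0.016903 × 0.519 + 0.009 = 0.017773.

Unemployment rate after three months ≈ 1.78%.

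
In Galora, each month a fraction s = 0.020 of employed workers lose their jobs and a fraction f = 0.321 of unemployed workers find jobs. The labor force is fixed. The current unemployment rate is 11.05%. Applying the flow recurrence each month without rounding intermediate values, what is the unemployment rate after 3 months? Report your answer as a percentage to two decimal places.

Unemployment rate after three months ≈ 7.35%.

With a fixed labor force, u_{t+1} = u_t + s·(1−u_t) − f·u_t = u_t·(1−s−f) + s.
Here 1−s−f = 0.659 and s = 0.020.
u_1 = 0.110500 × 0.659 + 0.020 = 0.092820.
u_2 = 0.092820 × 0.659 + 0.020 = 0.081168.
u_3 = 0.081168 × 0.659 + 0.020 = 0.073490.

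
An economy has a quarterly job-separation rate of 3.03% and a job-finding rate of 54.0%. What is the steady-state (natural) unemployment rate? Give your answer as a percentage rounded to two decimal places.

Steady-state unemployment rate ≈ 5.31%.

At steady state the flows balance: s·E = f·U, so U/(E+U) = s/(s+f).
u* = 3.03 / (3.03 + 54.0) = 3.03 / 57.03 = 5.31%.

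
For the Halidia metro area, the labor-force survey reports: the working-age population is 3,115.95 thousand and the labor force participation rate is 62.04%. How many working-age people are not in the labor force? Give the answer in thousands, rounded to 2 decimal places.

Share not in the labor force = 1 − 0.6204 = 0.3796.
Not in labor force = 0.3796 × 3,115.95 ≈ 1,182.81 thousand.

About 1,182.81 thousand are not in the labor force.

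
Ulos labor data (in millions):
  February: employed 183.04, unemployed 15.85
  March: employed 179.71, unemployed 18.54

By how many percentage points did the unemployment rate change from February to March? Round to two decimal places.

February: labor force = 183.04 + 15.85 = 198.89; u = 15.85/198.89 = 7.97%.
March: labor force = 179.71 + 18.54 = 198.25; u = 18.54/198.25 = 9.35%.
Change = 9.35% − 7.97% = +1.38 pp.

The unemployment rate changed by +1.38 percentage points.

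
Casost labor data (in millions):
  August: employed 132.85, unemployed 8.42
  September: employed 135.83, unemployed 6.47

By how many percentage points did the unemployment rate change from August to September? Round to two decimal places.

August: labor force = 132.85 + 8.42 = 141.27; u = 8.42/141.27 = 5.96%.
September: labor force = 135.83 + 6.47 = 142.30; u = 6.47/142.30 = 4.55%.
Change = 4.55% − 5.96% = −1.41 pp.

The unemployment rate changed by −1.41 percentage points.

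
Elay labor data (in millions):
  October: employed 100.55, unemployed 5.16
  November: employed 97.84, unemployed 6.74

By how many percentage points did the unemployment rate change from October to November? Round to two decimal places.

The unemployment rate changed by +1.56 percentage points.

October: labor force = 100.55 + 5.16 = 105.71; u = 5.16/105.71 = 4.88%.
November: labor force = 97.84 + 6.74 = 104.58; u = 6.74/104.58 = 6.44%.
Change = 6.44% − 4.88% = +1.56 pp.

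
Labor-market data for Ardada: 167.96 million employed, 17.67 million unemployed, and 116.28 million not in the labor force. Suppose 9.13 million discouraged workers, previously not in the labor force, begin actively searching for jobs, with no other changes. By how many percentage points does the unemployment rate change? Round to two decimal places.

The unemployment rate changes by +4.24 percentage points.

Initially, labor force = 167.96 + 17.67 = 185.63 million, so u = 17.67/185.63 = 9.52%.
After the change, unemployed and labor force both rise by 9.13 → E = 167.96, U = 26.80, labor force = 194.76 million.
New unemployment rate = 26.80 / 194.76 = 13.76%.
Change = 13.76% − 9.52% = +4.24 percentage points.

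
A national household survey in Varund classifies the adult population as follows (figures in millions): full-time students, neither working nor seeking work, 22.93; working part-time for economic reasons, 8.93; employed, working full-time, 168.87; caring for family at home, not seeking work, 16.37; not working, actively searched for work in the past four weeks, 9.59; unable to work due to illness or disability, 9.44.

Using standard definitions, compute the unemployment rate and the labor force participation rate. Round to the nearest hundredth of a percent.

Unemployment rate ≈ 5.12%; labor force participation rate ≈ 79.36%.

Employed = 8.93 + 168.87 = 177.80 million (anyone who worked, including part-time for economic reasons, counts as employed).
Unemployed = 9.59 million.
Labor force = 177.80 + 9.59 = 187.39 million.
Not in labor force = 22.93 + 16.37 + 9.44 = 48.74 million (those not working and not actively searching are outside the labor force).
Civilian working-age population = 187.39 + 48.74 = 236.13 million.
Unemployment rate = 9.59 / 187.39 = 5.12%.
Labor force participation rate = 187.39 / 236.13 = 79.36%.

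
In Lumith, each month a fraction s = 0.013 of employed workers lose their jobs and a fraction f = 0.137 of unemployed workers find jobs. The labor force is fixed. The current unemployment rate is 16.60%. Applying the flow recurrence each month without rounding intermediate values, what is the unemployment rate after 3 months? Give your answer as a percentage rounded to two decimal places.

With a fixed labor force, u_{t+1} = u_t + s·(1−u_t) − f·u_t = u_t·(1−s−f) + s.
Here 1−s−f = 0.850 and s = 0.013.
u_1 = 0.166000 × 0.850 + 0.013 = 0.154100.
u_2 = 0.154100 × 0.850 + 0.013 = 0.143985.
u_3 = 0.143985 × 0.850 + 0.013 = 0.135387.

Unemployment rate after three months ≈ 13.54%.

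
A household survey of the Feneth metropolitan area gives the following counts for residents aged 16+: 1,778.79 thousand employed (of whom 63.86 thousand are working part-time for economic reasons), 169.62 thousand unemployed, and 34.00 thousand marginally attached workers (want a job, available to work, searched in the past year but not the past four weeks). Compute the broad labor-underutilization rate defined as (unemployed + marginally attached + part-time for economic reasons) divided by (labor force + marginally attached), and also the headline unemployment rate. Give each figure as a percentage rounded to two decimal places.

Broad underutilization rate ≈ 13.49%; headline unemployment rate ≈ 8.71%.

Labor force = 1,778.79 + 169.62 = 1,948.41 thousand.
Numerator = 169.62 + 34.00 + 63.86 = 267.48 thousand.
Denominator = 1,948.41 + 34.00 = 1,982.41 thousand.
Broad rate = 267.48 / 1,982.41 = 13.49%.
Headline unemployment rate = 169.62 / 1,948.41 = 8.71%.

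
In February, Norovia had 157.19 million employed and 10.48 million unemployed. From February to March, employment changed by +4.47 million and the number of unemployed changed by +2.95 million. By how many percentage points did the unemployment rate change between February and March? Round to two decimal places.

February: labor force = 157.19 + 10.48 = 167.67; u = 10.48/167.67 = 6.25%.
March: labor force = 161.66 + 13.43 = 175.09; u = 13.43/175.09 = 7.67%.
Change = 7.67% − 6.25% = +1.42 pp.

The unemployment rate changed by +1.42 percentage points.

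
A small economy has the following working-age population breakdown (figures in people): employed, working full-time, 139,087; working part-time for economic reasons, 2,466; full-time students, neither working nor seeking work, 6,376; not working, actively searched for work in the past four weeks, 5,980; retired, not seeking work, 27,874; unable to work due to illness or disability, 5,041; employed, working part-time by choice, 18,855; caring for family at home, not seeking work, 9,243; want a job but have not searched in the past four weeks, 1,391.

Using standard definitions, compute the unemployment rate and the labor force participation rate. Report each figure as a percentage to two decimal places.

Employed = 139,087 + 2,466 + 18,855 = 160,408 (anyone who worked, including part-time for economic reasons, counts as employed).
Unemployed = 5,980.
Labor force = 160,408 + 5,980 = 166,388.
Not in labor force = 6,376 + 27,874 + 5,041 + 9,243 + 1,391 = 49,925 (those not working and not actively searching are outside the labor force — including those who want a job but have given up searching).
Civilian working-age population = 166,388 + 49,925 = 216,313.
Unemployment rate = 5,980 / 166,388 = 3.59%.
Labor force participation rate = 166,388 / 216,313 = 76.92%.

Unemployment rate ≈ 3.59%; labor force participation rate ≈ 76.92%.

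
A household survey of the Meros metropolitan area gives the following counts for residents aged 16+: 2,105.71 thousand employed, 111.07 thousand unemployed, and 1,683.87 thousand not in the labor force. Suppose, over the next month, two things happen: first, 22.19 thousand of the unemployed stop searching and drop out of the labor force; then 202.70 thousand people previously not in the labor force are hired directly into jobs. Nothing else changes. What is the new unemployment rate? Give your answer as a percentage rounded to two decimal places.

New unemployment rate ≈ 3.71%.

Initially, labor force = 2,105.71 + 111.07 = 2,216.78 thousand, so u = 111.07/2,216.78 = 5.01%.
After the first change, unemployed and labor force both fall by 22.19 → E = 2,105.71, U = 88.88, labor force = 2,194.59 thousand.
After the second change, employed and labor force both rise by 202.70; unemployed unchanged → E = 2,308.41, U = 88.88, labor force = 2,397.29 thousand.
New unemployment rate = 88.88 / 2,397.29 = 3.71%.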